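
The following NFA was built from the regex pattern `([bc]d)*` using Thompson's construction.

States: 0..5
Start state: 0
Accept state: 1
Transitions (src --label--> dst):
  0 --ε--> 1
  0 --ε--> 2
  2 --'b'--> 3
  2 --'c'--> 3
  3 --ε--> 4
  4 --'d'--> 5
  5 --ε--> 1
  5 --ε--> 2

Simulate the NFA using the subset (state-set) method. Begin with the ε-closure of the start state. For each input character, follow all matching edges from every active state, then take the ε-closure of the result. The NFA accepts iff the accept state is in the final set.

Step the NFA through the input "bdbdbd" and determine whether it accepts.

start: ε-closure({0}) = {0,1,2}
'b' @ 1: {3,4}
'd' @ 2: {1,2,5}  (accept∈set)
'b' @ 3: {3,4}
'd' @ 4: {1,2,5}  (accept∈set)
'b' @ 5: {3,4}
'd' @ 6: {1,2,5}  (accept∈set)
end set {1,2,5} — state 1 in

Answer: ACCEPT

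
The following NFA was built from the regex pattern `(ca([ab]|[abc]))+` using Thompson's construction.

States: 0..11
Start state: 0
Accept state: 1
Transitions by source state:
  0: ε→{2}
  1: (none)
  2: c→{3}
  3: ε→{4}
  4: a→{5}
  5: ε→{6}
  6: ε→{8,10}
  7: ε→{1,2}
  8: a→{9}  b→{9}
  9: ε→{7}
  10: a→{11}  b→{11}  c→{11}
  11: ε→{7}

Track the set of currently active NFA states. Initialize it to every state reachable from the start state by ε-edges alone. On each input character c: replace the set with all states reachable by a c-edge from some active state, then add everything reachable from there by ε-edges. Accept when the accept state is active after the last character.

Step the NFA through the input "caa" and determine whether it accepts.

Answer: ACCEPT

Trace:
initial (ε-close {0}): {0,2}
'c' @ 1: {3,4}
'a' @ 2: {5,6,8,10}
'a' @ 3: {1,2,7,9,11}  [accepting]
after full input: {1,2,7,9,11}  (accept=1 in)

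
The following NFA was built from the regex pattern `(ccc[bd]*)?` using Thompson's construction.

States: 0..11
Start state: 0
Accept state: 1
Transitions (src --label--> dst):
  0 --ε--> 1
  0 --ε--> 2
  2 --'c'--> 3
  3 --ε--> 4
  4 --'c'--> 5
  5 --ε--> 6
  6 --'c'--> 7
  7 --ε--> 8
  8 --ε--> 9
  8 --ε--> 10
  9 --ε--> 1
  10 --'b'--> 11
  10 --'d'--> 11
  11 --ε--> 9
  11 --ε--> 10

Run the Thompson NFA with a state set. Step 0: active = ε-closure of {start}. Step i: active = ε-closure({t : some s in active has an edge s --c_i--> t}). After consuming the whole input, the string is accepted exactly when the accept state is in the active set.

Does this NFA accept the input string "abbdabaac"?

S₀ = ε-closure({0}) = {0,1,2}
'a' @ 1: {}  — state set empty
rest 'bbdabaac' ignored (set empty)
final: {}; accept 1 not in set

Answer: REJECT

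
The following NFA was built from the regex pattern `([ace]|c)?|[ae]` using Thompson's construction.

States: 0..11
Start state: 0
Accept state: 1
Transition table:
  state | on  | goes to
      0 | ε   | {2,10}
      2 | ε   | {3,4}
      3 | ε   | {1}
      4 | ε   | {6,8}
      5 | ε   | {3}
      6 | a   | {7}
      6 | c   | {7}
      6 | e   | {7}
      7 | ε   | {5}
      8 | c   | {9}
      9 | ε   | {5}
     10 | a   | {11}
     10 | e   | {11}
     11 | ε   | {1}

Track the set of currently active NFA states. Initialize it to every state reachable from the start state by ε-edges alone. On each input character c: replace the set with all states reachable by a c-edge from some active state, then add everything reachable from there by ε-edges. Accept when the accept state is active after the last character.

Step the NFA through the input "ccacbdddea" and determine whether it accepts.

Answer: REJECT

Steps:
S₀ = ε-closure({0}) = {0,1,2,3,4,6,8,10}
'c' @ 1: {1,3,5,7,9}  ✓accept
'c' @ 2: {}  — state set empty
rest 'acbdddea' ignored (set empty)
end set {} — state 1 not in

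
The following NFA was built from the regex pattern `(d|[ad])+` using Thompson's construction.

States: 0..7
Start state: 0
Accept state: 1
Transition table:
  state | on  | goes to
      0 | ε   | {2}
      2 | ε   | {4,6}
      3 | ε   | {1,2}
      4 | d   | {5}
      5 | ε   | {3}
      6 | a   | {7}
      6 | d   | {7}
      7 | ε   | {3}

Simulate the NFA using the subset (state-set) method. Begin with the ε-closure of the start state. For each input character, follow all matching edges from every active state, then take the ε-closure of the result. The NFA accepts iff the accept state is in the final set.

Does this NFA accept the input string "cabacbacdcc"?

start: ε-closure({0}) = {0,2,4,6}
'c' @ 1: {}  — state set empty
rest 'abacbacdcc' ignored (set empty)
final: {}; accept 1 not in set

Answer: REJECT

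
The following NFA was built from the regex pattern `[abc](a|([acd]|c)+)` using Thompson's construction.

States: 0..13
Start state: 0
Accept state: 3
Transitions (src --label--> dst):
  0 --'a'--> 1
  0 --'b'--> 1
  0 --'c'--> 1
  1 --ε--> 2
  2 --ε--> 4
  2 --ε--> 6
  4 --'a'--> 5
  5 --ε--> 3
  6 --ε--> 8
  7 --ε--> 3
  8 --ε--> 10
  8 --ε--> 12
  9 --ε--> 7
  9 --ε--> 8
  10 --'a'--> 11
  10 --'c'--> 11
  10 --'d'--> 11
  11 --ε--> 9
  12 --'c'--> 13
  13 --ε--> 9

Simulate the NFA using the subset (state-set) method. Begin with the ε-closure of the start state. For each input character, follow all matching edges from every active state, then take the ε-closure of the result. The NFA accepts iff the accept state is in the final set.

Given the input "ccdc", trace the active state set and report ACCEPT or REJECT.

Answer: ACCEPT

Derivation:
S₀ = ε-closure({0}) = {0}
'c' @ 1: {1,2,4,6,8,10,12}
'c' @ 2: {3,7,8,9,10,11,12,13}  (accept∈set)
'd' @ 3: {3,7,8,9,10,11,12}  (accept∈set)
'c' @ 4: {3,7,8,9,10,11,12,13}  (accept∈set)
end set {3,7,8,9,10,11,12,13} — state 3 in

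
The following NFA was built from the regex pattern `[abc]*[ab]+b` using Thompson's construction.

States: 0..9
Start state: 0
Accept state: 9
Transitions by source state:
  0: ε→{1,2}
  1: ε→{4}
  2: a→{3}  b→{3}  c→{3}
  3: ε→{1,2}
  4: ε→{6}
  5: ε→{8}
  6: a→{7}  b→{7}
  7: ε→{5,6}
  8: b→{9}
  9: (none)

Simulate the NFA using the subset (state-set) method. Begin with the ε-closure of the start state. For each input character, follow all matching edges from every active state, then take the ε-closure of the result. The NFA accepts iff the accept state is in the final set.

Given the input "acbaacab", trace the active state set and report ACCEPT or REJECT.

S₀ = ε-closure({0}) = {0,1,2,4,6}
'a' @ 1: {1,2,3,4,5,6,7,8}
'c' @ 2: {1,2,3,4,6}
'b' @ 3: {1,2,3,4,5,6,7,8}
'a' @ 4: {1,2,3,4,5,6,7,8}
'a' @ 5: {1,2,3,4,5,6,7,8}
'c' @ 6: {1,2,3,4,6}
'a' @ 7: {1,2,3,4,5,6,7,8}
'b' @ 8: {1,2,3,4,5,6,7,8,9}  [accepting]
end set {1,2,3,4,5,6,7,8,9} — state 9 in

Answer: ACCEPT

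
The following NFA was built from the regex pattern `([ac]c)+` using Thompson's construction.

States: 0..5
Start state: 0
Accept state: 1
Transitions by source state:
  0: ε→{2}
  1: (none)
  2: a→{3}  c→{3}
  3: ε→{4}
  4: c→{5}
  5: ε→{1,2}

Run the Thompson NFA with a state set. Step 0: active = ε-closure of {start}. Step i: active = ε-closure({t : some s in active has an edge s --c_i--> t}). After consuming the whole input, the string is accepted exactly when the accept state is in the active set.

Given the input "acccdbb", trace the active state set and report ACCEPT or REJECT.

S₀ = ε-closure({0}) = {0,2}
'a' @ 1: {3,4}
'c' @ 2: {1,2,5}  ✓accept
'c' @ 3: {3,4}
'c' @ 4: {1,2,5}  ✓accept
'd' @ 5: {}  — state set empty
rest 'bb' ignored (set empty)
end set {} — state 1 not in

Answer: REJECT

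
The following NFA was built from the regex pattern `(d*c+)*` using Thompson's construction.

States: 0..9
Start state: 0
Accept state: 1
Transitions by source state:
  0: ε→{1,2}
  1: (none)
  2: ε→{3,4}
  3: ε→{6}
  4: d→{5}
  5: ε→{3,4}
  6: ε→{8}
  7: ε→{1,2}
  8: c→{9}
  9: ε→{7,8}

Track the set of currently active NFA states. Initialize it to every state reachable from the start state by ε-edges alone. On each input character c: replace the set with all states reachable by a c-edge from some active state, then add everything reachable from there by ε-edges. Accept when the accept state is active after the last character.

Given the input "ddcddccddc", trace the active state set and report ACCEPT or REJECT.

Answer: ACCEPT

Steps:
start: ε-closure({0}) = {0,1,2,3,4,6,8}
'd' @ 1: {3,4,5,6,8}
'd' @ 2: {3,4,5,6,8}
'c' @ 3: {1,2,3,4,6,7,8,9}  (accept∈set)
'd' @ 4: {3,4,5,6,8}
'd' @ 5: {3,4,5,6,8}
'c' @ 6: {1,2,3,4,6,7,8,9}  (accept∈set)
'c' @ 7: {1,2,3,4,6,7,8,9}  (accept∈set)
'd' @ 8: {3,4,5,6,8}
'd' @ 9: {3,4,5,6,8}
'c' @ 10: {1,2,3,4,6,7,8,9}  (accept∈set)
end set {1,2,3,4,6,7,8,9} — state 1 in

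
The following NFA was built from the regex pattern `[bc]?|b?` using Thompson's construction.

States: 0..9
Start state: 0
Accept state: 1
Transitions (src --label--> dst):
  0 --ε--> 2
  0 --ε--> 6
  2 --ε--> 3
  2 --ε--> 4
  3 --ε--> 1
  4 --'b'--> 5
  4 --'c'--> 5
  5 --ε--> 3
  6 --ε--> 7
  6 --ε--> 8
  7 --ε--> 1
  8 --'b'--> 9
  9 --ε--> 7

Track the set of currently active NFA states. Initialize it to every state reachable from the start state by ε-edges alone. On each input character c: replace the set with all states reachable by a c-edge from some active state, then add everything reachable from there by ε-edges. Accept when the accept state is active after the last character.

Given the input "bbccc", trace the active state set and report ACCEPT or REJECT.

Answer: REJECT

Steps:
start: ε-closure({0}) = {0,1,2,3,4,6,7,8}
'b' @ 1: {1,3,5,7,9}  [accepting]
'b' @ 2: {}  — dead — no transitions
rest 'ccc' ignored (set empty)
end set {} — state 1 not in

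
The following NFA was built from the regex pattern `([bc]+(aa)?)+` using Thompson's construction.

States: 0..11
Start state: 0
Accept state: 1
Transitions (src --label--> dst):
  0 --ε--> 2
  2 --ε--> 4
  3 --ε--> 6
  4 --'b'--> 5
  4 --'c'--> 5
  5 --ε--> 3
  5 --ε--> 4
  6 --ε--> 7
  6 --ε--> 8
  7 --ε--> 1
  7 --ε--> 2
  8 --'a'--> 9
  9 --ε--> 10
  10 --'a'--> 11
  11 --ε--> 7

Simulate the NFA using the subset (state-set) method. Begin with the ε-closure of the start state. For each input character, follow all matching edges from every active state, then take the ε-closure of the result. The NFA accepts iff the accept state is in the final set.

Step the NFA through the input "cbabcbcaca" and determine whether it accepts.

initial (ε-close {0}): {0,2,4}
'c' @ 1: {1,2,3,4,5,6,7,8}  (accept∈set)
'b' @ 2: {1,2,3,4,5,6,7,8}  (accept∈set)
'a' @ 3: {9,10}
'b' @ 4: {}  — dead — no transitions
rest 'cbcaca' ignored (set empty)
final: {}; accept 1 not in set

Answer: REJECT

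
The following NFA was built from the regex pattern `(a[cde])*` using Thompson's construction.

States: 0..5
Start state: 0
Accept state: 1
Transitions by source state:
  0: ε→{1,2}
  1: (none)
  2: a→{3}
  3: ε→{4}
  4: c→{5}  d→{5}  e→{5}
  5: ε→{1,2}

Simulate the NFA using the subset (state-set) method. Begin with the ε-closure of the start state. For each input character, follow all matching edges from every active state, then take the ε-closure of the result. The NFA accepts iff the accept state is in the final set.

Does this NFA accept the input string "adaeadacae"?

S₀ = ε-closure({0}) = {0,1,2}
'a' @ 1: {3,4}
'd' @ 2: {1,2,5}  ✓accept
'a' @ 3: {3,4}
'e' @ 4: {1,2,5}  ✓accept
'a' @ 5: {3,4}
'd' @ 6: {1,2,5}  ✓accept
'a' @ 7: {3,4}
'c' @ 8: {1,2,5}  ✓accept
'a' @ 9: {3,4}
'e' @ 10: {1,2,5}  ✓accept
final: {1,2,5}; accept 1 in set

Answer: ACCEPT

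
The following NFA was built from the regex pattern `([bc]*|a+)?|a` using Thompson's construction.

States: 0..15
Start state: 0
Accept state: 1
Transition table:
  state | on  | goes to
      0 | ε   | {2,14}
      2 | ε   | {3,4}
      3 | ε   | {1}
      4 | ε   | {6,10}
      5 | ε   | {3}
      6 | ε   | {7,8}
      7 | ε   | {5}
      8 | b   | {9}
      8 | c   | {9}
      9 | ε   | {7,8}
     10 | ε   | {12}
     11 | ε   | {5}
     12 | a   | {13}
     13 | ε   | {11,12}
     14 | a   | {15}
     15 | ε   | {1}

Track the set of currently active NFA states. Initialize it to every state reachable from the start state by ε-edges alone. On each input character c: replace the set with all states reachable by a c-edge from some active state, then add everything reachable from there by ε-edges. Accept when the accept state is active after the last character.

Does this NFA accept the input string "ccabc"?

Answer: REJECT

Derivation:
S₀ = ε-closure({0}) = {0,1,2,3,4,5,6,7,8,10,12,14}
'c' @ 1: {1,3,5,7,8,9}  (accept∈set)
'c' @ 2: {1,3,5,7,8,9}  (accept∈set)
'a' @ 3: {}  — dead — no transitions
rest 'bc' ignored (set empty)
after full input: {}  (accept=1 not in)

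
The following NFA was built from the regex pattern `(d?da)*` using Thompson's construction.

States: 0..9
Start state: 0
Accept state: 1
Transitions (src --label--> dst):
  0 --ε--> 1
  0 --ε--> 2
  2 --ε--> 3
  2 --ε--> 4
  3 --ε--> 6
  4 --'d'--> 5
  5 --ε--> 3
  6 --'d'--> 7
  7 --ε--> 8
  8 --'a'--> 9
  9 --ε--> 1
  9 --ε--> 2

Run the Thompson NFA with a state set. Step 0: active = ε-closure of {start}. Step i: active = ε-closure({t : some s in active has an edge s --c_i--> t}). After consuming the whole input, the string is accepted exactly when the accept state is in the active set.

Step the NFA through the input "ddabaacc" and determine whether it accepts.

Answer: REJECT

Derivation:
start: ε-closure({0}) = {0,1,2,3,4,6}
'd' @ 1: {3,5,6,7,8}
'd' @ 2: {7,8}
'a' @ 3: {1,2,3,4,6,9}  ✓accept
'b' @ 4: {}  — dead — no transitions
rest 'aacc' ignored (set empty)
end set {} — state 1 not in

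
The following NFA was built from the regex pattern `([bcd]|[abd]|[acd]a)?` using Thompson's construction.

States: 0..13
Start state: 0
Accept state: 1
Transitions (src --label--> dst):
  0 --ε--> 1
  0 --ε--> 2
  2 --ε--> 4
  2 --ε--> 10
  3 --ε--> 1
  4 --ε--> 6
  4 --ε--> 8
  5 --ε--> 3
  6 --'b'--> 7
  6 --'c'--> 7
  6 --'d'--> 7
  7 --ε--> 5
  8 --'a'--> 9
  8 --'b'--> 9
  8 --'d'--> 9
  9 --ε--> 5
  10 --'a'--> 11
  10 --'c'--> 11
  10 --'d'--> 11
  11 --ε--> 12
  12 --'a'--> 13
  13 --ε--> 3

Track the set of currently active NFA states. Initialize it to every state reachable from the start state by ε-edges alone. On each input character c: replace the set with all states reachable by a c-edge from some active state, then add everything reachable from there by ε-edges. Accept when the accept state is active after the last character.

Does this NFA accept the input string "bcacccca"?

Answer: REJECT

Trace:
initial (ε-close {0}): {0,1,2,4,6,8,10}
'b' @ 1: {1,3,5,7,9}  (accept∈set)
'c' @ 2: {}  — no active states
rest 'acccca' ignored (set empty)
final: {}; accept 1 not in set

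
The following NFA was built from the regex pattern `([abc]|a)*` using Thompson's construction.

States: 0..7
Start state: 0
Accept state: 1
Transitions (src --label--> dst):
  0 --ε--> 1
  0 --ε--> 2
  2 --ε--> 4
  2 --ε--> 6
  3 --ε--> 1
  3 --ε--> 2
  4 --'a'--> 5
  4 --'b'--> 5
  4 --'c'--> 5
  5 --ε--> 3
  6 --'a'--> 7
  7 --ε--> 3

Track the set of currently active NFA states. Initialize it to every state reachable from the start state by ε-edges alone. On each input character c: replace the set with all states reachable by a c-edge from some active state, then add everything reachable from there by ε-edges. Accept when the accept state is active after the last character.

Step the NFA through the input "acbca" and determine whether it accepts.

Answer: ACCEPT

Steps:
initial (ε-close {0}): {0,1,2,4,6}
'a' @ 1: {1,2,3,4,5,6,7}  (accept∈set)
'c' @ 2: {1,2,3,4,5,6}  (accept∈set)
'b' @ 3: {1,2,3,4,5,6}  (accept∈set)
'c' @ 4: {1,2,3,4,5,6}  (accept∈set)
'a' @ 5: {1,2,3,4,5,6,7}  (accept∈set)
after full input: {1,2,3,4,5,6,7}  (accept=1 in)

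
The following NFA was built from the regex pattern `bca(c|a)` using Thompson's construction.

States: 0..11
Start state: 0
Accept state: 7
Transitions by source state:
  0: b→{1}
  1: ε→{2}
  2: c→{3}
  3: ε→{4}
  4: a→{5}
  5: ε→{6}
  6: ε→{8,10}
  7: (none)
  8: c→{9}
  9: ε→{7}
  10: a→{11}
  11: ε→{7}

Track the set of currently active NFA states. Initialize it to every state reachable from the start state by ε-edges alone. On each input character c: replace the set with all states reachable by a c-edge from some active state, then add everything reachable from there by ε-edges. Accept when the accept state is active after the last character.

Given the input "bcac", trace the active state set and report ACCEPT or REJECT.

start: ε-closure({0}) = {0}
'b' @ 1: {1,2}
'c' @ 2: {3,4}
'a' @ 3: {5,6,8,10}
'c' @ 4: {7,9}  (accept∈set)
after full input: {7,9}  (accept=7 in)

Answer: ACCEPT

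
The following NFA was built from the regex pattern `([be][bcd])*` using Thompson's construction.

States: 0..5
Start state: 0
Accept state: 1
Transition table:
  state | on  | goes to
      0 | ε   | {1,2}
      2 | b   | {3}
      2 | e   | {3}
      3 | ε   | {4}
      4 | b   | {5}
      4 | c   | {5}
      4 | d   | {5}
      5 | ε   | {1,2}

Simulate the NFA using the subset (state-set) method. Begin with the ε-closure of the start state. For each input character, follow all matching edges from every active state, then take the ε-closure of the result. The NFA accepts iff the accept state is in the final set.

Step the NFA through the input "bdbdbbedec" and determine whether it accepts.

Answer: ACCEPT

Derivation:
S₀ = ε-closure({0}) = {0,1,2}
'b' @ 1: {3,4}
'd' @ 2: {1,2,5}  (accept∈set)
'b' @ 3: {3,4}
'd' @ 4: {1,2,5}  (accept∈set)
'b' @ 5: {3,4}
'b' @ 6: {1,2,5}  (accept∈set)
'e' @ 7: {3,4}
'd' @ 8: {1,2,5}  (accept∈set)
'e' @ 9: {3,4}
'c' @ 10: {1,2,5}  (accept∈set)
final: {1,2,5}; accept 1 in set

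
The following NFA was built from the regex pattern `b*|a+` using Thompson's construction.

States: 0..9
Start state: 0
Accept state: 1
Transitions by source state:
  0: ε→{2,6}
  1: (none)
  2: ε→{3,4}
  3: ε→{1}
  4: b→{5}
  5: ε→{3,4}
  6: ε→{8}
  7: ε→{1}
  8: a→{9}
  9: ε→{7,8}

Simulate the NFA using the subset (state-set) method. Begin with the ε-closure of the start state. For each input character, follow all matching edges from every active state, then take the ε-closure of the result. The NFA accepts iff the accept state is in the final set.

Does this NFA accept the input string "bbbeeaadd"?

Answer: REJECT

Trace:
start: ε-closure({0}) = {0,1,2,3,4,6,8}
'b' @ 1: {1,3,4,5}  [accepting]
'b' @ 2: {1,3,4,5}  [accepting]
'b' @ 3: {1,3,4,5}  [accepting]
'e' @ 4: {}  — dead — no transitions
rest 'eaadd' ignored (set empty)
final: {}; accept 1 not in set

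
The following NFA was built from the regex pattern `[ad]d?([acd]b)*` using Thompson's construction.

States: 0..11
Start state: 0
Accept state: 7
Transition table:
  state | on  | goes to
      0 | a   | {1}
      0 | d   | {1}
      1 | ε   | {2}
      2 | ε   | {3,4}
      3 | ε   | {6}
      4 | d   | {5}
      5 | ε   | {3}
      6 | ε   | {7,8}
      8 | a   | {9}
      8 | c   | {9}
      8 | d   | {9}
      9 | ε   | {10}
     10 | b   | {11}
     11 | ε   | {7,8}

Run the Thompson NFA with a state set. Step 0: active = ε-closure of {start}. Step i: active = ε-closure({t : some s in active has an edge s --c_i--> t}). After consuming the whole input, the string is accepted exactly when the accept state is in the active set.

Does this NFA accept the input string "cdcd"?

S₀ = ε-closure({0}) = {0}
'c' @ 1: {}  — dead — no transitions
rest 'dcd' ignored (set empty)
after full input: {}  (accept=7 not in)

Answer: REJECT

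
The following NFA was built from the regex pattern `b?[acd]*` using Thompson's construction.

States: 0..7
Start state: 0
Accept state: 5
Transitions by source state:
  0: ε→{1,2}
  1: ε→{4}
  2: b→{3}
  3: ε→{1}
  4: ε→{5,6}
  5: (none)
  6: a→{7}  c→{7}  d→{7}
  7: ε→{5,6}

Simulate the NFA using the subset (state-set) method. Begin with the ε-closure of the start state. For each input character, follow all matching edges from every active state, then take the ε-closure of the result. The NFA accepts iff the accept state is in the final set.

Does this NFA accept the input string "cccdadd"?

Answer: ACCEPT

Derivation:
S₀ = ε-closure({0}) = {0,1,2,4,5,6}
'c' @ 1: {5,6,7}  (accept∈set)
'c' @ 2: {5,6,7}  (accept∈set)
'c' @ 3: {5,6,7}  (accept∈set)
'd' @ 4: {5,6,7}  (accept∈set)
'a' @ 5: {5,6,7}  (accept∈set)
'd' @ 6: {5,6,7}  (accept∈set)
'd' @ 7: {5,6,7}  (accept∈set)
after full input: {5,6,7}  (accept=5 in)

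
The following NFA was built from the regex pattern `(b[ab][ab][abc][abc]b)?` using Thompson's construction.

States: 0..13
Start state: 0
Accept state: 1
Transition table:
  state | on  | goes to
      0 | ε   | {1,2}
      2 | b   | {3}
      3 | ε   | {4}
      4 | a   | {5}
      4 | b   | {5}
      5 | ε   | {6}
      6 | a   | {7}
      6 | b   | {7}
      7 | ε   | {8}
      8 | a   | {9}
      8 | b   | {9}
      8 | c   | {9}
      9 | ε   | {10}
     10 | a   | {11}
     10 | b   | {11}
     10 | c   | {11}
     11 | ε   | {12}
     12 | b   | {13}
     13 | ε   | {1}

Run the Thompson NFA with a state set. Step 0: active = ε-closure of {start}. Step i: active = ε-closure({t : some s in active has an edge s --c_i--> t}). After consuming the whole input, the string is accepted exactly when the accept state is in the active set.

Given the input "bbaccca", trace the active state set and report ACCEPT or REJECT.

Answer: REJECT

Trace:
S₀ = ε-closure({0}) = {0,1,2}
'b' @ 1: {3,4}
'b' @ 2: {5,6}
'a' @ 3: {7,8}
'c' @ 4: {9,10}
'c' @ 5: {11,12}
'c' @ 6: {}  — dead — no transitions
rest 'a' ignored (set empty)
final: {}; accept 1 not in set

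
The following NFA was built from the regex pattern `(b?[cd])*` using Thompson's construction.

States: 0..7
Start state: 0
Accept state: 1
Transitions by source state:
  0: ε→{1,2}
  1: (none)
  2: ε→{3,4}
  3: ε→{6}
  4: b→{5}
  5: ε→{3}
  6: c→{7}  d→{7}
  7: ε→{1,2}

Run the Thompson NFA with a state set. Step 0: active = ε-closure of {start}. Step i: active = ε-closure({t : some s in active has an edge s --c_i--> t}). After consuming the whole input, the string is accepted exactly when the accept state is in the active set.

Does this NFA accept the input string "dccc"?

Answer: ACCEPT

Steps:
initial (ε-close {0}): {0,1,2,3,4,6}
'd' @ 1: {1,2,3,4,6,7}  [accepting]
'c' @ 2: {1,2,3,4,6,7}  [accepting]
'c' @ 3: {1,2,3,4,6,7}  [accepting]
'c' @ 4: {1,2,3,4,6,7}  [accepting]
end set {1,2,3,4,6,7} — state 1 in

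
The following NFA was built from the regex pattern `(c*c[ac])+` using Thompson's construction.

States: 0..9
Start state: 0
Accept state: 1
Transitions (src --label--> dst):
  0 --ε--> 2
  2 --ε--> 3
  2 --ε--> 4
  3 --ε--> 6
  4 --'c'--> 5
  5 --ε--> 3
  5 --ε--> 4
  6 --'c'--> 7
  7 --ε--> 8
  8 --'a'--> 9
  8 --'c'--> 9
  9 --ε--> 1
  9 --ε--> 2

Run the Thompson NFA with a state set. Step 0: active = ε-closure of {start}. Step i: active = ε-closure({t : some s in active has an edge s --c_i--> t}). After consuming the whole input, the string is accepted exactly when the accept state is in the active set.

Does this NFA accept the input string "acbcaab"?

initial (ε-close {0}): {0,2,3,4,6}
'a' @ 1: {}  — state set empty
rest 'cbcaab' ignored (set empty)
final: {}; accept 1 not in set

Answer: REJECT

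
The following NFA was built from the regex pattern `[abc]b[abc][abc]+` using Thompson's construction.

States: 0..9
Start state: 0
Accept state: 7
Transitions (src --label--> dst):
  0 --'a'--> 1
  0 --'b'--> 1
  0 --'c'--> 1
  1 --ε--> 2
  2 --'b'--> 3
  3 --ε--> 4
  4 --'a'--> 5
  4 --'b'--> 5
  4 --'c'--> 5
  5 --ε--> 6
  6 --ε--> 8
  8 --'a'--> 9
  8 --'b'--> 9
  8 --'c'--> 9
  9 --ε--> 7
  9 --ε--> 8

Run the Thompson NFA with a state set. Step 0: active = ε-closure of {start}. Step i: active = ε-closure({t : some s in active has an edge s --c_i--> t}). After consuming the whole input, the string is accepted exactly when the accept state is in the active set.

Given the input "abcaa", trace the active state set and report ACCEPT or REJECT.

Answer: ACCEPT

Trace:
start: ε-closure({0}) = {0}
'a' @ 1: {1,2}
'b' @ 2: {3,4}
'c' @ 3: {5,6,8}
'a' @ 4: {7,8,9}  ✓accept
'a' @ 5: {7,8,9}  ✓accept
end set {7,8,9} — state 7 in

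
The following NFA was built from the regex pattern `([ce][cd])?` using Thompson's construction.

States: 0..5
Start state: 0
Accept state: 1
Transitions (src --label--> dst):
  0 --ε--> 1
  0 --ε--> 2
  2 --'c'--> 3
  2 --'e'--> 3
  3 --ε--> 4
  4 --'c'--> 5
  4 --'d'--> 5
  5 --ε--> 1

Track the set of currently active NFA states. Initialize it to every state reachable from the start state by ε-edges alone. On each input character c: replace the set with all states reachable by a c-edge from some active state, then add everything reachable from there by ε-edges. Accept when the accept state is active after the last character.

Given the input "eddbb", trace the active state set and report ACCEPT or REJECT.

Answer: REJECT

Trace:
initial (ε-close {0}): {0,1,2}
'e' @ 1: {3,4}
'd' @ 2: {1,5}  [accepting]
'd' @ 3: {}  — dead — no transitions
rest 'bb' ignored (set empty)
final: {}; accept 1 not in set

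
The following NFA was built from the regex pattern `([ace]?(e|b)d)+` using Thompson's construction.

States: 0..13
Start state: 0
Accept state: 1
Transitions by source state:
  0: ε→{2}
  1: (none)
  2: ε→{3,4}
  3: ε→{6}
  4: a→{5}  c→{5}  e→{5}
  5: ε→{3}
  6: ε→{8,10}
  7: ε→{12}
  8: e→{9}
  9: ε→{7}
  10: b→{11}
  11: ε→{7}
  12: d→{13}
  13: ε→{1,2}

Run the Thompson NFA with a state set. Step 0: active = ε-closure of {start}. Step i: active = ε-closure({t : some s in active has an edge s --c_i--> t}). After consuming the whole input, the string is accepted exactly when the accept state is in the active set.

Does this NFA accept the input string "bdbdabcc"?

Answer: REJECT

Derivation:
start: ε-closure({0}) = {0,2,3,4,6,8,10}
'b' @ 1: {7,11,12}
'd' @ 2: {1,2,3,4,6,8,10,13}  [accepting]
'b' @ 3: {7,11,12}
'd' @ 4: {1,2,3,4,6,8,10,13}  [accepting]
'a' @ 5: {3,5,6,8,10}
'b' @ 6: {7,11,12}
'c' @ 7: {}  — no active states
rest 'c' ignored (set empty)
end set {} — state 1 not in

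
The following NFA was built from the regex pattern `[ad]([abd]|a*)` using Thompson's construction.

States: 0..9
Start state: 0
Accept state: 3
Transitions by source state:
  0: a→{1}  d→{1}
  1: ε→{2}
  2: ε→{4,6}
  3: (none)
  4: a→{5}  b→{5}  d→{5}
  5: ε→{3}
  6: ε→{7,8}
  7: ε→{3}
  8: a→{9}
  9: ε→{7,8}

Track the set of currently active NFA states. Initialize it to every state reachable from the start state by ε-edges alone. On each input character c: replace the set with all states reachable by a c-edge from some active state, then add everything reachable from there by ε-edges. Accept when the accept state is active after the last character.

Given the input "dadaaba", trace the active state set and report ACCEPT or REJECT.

S₀ = ε-closure({0}) = {0}
'd' @ 1: {1,2,3,4,6,7,8}  ✓accept
'a' @ 2: {3,5,7,8,9}  ✓accept
'd' @ 3: {}  — dead — no transitions
rest 'aaba' ignored (set empty)
after full input: {}  (accept=3 not in)

Answer: REJECT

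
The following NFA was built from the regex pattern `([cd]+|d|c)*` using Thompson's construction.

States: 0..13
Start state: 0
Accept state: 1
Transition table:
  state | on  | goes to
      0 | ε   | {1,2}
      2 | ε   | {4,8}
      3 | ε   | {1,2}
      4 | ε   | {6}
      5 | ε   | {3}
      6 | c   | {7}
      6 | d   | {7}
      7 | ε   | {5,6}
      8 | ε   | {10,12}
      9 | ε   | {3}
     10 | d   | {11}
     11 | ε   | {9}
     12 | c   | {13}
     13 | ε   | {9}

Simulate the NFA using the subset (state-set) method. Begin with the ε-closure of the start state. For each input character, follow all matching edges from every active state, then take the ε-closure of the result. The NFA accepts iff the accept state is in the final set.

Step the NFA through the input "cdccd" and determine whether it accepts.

Answer: ACCEPT

Trace:
initial (ε-close {0}): {0,1,2,4,6,8,10,12}
'c' @ 1: {1,2,3,4,5,6,7,8,9,10,12,13}  (accept∈set)
'd' @ 2: {1,2,3,4,5,6,7,8,9,10,11,12}  (accept∈set)
'c' @ 3: {1,2,3,4,5,6,7,8,9,10,12,13}  (accept∈set)
'c' @ 4: {1,2,3,4,5,6,7,8,9,10,12,13}  (accept∈set)
'd' @ 5: {1,2,3,4,5,6,7,8,9,10,11,12}  (accept∈set)
after full input: {1,2,3,4,5,6,7,8,9,10,11,12}  (accept=1 in)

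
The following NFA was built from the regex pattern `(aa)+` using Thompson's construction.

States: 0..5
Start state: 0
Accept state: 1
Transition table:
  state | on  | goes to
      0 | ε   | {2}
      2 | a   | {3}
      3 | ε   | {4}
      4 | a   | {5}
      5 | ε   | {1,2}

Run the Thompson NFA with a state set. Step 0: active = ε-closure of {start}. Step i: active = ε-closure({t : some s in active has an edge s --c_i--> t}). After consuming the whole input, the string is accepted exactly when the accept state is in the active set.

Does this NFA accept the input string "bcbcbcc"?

Answer: REJECT

Derivation:
start: ε-closure({0}) = {0,2}
'b' @ 1: {}  — state set empty
rest 'cbcbcc' ignored (set empty)
final: {}; accept 1 not in set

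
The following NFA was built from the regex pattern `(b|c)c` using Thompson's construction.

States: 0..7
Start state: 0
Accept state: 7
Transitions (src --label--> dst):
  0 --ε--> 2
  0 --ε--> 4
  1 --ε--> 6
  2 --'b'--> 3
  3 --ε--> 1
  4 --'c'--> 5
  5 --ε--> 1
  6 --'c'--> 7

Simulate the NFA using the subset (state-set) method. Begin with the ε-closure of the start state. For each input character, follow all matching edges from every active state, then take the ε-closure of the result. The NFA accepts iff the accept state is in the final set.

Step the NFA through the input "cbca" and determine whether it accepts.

initial (ε-close {0}): {0,2,4}
'c' @ 1: {1,5,6}
'b' @ 2: {}  — no active states
rest 'ca' ignored (set empty)
after full input: {}  (accept=7 not in)

Answer: REJECT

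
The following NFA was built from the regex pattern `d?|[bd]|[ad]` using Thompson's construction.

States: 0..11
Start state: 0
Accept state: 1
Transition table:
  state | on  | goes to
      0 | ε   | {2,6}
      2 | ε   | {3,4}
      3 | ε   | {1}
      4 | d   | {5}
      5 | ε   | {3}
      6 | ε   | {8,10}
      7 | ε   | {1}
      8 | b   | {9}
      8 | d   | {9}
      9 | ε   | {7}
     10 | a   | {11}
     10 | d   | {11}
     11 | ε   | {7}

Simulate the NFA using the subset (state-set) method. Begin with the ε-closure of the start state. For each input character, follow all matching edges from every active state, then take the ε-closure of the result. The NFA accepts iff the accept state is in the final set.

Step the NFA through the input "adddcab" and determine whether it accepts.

Answer: REJECT

Steps:
S₀ = ε-closure({0}) = {0,1,2,3,4,6,8,10}
'a' @ 1: {1,7,11}  ✓accept
'd' @ 2: {}  — no active states
rest 'ddcab' ignored (set empty)
final: {}; accept 1 not in set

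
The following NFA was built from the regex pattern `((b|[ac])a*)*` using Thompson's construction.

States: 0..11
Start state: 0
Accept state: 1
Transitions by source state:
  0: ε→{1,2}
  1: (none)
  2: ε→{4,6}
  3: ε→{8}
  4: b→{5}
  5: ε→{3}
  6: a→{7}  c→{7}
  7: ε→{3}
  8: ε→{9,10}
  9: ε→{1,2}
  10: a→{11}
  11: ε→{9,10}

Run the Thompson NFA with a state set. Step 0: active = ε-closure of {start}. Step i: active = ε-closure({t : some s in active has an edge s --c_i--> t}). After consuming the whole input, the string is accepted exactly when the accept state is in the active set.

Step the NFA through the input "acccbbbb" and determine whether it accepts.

Answer: ACCEPT

Derivation:
S₀ = ε-closure({0}) = {0,1,2,4,6}
'a' @ 1: {1,2,3,4,6,7,8,9,10}  (accept∈set)
'c' @ 2: {1,2,3,4,6,7,8,9,10}  (accept∈set)
'c' @ 3: {1,2,3,4,6,7,8,9,10}  (accept∈set)
'c' @ 4: {1,2,3,4,6,7,8,9,10}  (accept∈set)
'b' @ 5: {1,2,3,4,5,6,8,9,10}  (accept∈set)
'b' @ 6: {1,2,3,4,5,6,8,9,10}  (accept∈set)
'b' @ 7: {1,2,3,4,5,6,8,9,10}  (accept∈set)
'b' @ 8: {1,2,3,4,5,6,8,9,10}  (accept∈set)
end set {1,2,3,4,5,6,8,9,10} — state 1 in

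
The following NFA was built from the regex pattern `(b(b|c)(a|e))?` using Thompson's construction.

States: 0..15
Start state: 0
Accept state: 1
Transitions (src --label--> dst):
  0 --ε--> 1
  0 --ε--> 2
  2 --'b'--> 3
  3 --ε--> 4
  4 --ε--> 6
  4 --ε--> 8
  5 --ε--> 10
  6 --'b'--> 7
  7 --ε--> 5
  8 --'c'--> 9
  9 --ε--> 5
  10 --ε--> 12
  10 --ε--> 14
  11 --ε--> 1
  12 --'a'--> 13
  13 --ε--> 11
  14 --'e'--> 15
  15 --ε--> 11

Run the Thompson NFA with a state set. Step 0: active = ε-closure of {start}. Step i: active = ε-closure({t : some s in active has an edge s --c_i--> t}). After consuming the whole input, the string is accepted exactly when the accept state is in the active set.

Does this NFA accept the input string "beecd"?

Answer: REJECT

Derivation:
S₀ = ε-closure({0}) = {0,1,2}
'b' @ 1: {3,4,6,8}
'e' @ 2: {}  — dead — no transitions
rest 'ecd' ignored (set empty)
after full input: {}  (accept=1 not in)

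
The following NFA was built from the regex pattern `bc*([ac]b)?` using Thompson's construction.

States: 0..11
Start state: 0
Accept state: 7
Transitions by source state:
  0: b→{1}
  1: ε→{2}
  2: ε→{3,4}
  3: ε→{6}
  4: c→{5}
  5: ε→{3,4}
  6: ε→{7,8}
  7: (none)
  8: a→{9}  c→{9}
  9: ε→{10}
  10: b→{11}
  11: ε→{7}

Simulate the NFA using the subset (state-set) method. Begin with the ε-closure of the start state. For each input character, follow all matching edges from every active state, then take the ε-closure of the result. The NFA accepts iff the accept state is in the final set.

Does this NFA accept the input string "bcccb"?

S₀ = ε-closure({0}) = {0}
'b' @ 1: {1,2,3,4,6,7,8}  (accept∈set)
'c' @ 2: {3,4,5,6,7,8,9,10}  (accept∈set)
'c' @ 3: {3,4,5,6,7,8,9,10}  (accept∈set)
'c' @ 4: {3,4,5,6,7,8,9,10}  (accept∈set)
'b' @ 5: {7,11}  (accept∈set)
after full input: {7,11}  (accept=7 in)

Answer: ACCEPT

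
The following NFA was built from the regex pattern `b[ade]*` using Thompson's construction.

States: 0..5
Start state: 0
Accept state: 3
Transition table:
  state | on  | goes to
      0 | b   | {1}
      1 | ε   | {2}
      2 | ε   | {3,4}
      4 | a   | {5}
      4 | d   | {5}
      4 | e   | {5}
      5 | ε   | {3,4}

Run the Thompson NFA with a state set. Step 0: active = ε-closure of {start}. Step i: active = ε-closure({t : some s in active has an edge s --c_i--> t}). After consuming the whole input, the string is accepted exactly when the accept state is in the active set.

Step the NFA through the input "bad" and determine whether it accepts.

start: ε-closure({0}) = {0}
'b' @ 1: {1,2,3,4}  ✓accept
'a' @ 2: {3,4,5}  ✓accept
'd' @ 3: {3,4,5}  ✓accept
final: {3,4,5}; accept 3 in set

Answer: ACCEPT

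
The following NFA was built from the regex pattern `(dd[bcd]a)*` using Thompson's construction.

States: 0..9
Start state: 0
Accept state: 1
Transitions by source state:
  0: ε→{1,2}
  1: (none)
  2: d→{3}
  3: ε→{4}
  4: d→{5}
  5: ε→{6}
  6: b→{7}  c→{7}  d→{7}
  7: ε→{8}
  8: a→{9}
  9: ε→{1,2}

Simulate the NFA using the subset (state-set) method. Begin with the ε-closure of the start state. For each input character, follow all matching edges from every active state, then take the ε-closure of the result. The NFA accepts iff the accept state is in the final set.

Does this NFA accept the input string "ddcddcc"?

start: ε-closure({0}) = {0,1,2}
'd' @ 1: {3,4}
'd' @ 2: {5,6}
'c' @ 3: {7,8}
'd' @ 4: {}  — dead — no transitions
rest 'dcc' ignored (set empty)
end set {} — state 1 not in

Answer: REJECT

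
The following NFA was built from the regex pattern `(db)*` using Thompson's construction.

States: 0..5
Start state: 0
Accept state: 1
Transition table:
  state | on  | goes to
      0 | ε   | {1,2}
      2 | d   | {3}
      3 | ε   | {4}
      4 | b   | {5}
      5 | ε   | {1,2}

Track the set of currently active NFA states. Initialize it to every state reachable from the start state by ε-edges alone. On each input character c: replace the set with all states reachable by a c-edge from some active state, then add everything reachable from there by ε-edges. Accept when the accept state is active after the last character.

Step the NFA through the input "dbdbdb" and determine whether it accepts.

S₀ = ε-closure({0}) = {0,1,2}
'd' @ 1: {3,4}
'b' @ 2: {1,2,5}  [accepting]
'd' @ 3: {3,4}
'b' @ 4: {1,2,5}  [accepting]
'd' @ 5: {3,4}
'b' @ 6: {1,2,5}  [accepting]
after full input: {1,2,5}  (accept=1 in)

Answer: ACCEPT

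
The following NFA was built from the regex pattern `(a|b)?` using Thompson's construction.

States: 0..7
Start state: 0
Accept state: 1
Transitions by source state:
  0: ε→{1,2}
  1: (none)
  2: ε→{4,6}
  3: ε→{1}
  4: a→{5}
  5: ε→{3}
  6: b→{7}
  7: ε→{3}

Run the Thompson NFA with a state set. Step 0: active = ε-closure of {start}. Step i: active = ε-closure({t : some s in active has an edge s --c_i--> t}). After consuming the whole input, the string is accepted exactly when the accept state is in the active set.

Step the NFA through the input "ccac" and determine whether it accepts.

initial (ε-close {0}): {0,1,2,4,6}
'c' @ 1: {}  — no active states
rest 'cac' ignored (set empty)
final: {}; accept 1 not in set

Answer: REJECT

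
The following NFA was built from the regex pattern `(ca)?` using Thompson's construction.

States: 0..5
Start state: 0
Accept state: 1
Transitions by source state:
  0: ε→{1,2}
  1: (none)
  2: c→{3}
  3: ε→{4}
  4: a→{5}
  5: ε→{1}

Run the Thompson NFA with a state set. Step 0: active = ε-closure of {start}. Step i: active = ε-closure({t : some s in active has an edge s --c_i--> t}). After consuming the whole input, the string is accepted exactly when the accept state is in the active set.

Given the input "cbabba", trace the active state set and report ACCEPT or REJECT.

Answer: REJECT

Trace:
start: ε-closure({0}) = {0,1,2}
'c' @ 1: {3,4}
'b' @ 2: {}  — no active states
rest 'abba' ignored (set empty)
after full input: {}  (accept=1 not in)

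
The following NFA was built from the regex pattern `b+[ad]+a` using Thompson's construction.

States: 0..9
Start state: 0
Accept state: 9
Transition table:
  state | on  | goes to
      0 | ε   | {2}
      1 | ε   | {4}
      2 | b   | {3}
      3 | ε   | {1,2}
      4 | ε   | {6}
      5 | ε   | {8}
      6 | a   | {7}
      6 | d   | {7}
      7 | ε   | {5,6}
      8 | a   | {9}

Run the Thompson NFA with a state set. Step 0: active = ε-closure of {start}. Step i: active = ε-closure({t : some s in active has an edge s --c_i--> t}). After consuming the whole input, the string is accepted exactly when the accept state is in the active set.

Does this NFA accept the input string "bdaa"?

S₀ = ε-closure({0}) = {0,2}
'b' @ 1: {1,2,3,4,6}
'd' @ 2: {5,6,7,8}
'a' @ 3: {5,6,7,8,9}  (accept∈set)
'a' @ 4: {5,6,7,8,9}  (accept∈set)
after full input: {5,6,7,8,9}  (accept=9 in)

Answer: ACCEPT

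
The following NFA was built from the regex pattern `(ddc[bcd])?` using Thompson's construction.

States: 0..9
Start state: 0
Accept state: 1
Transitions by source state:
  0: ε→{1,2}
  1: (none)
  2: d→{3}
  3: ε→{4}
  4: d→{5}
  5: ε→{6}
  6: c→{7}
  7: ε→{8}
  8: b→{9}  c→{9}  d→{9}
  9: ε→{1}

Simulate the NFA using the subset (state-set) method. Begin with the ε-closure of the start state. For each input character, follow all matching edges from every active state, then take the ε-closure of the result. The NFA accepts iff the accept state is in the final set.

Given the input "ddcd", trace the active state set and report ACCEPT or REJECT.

Answer: ACCEPT

Trace:
start: ε-closure({0}) = {0,1,2}
'd' @ 1: {3,4}
'd' @ 2: {5,6}
'c' @ 3: {7,8}
'd' @ 4: {1,9}  [accepting]
after full input: {1,9}  (accept=1 in)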